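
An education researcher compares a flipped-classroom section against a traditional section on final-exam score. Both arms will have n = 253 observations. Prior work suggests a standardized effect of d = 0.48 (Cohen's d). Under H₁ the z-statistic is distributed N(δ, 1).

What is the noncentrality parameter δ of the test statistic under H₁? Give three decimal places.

δ = d·√(n/2) = 0.48 × √(253/2) = 5.3987

δ ≈ 5.399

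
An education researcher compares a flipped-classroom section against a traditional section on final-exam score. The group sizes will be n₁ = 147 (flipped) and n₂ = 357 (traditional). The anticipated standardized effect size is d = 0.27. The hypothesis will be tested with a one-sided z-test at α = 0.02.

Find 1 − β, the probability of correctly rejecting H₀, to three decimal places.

Noncentrality parameter: δ = d / √(1/n₁ + 1/n₂) = 0.27 / √(1/147 + 1/357) = 2.7551
Critical value for a one-sided test at α = 0.02: z_α = 2.054.
Power = P(Z > 2.054 − δ) = Φ(0.701) = 0.7585.

Power ≈ 0.758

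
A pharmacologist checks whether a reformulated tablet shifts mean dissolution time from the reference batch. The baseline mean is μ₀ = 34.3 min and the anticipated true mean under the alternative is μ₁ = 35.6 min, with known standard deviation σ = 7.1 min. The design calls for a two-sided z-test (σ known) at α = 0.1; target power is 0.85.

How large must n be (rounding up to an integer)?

n = 215

Standardized effect: d = |μ₁ − μ₀| / σ = |35.6 − 34.3| / 7.1 = 0.1831
For power 0.85 need Φ(δ − z_{0.05}) = 0.85, so δ = z_{0.05} + z_{0.15} = 1.645 + 1.036 = 2.681.
(The Φ(−δ − z_{α/2}) term is vanishingly small for δ > 0 and is dropped in the standard sample-size formula.)
δ = d·√n ⇒ n = (δ/d)² = (2.681 / 0.1831)² = 214.45.
Rounding up, n = 215.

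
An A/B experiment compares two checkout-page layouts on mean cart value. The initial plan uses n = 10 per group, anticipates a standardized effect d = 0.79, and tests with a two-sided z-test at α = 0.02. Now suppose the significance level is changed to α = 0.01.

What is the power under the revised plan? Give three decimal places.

Power ≈ 0.209

δ = d·√(n/2) = 0.79 × √(10/2) = 1.7665 (unchanged). New critical value: z_{0.005} = 2.576.
Revised power = Φ(δ − 2.576) + Φ(−δ − 2.576) = Φ(-0.809) + Φ(-4.342) = 0.2092 + 0.0000 = 0.2092.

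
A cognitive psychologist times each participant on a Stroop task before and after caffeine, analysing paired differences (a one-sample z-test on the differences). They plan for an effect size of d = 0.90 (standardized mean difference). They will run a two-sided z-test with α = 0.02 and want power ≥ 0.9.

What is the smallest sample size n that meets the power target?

Set Φ(δ − 2.326) = 0.9; then δ − 2.326 = Φ⁻¹(0.9) = 1.282, giving δ = 3.608.
(Ignoring the negligible lower-tail rejection probability gives the usual closed-form inversion.)
δ = d·√n ⇒ n = (δ/d)² = (3.608 / 0.90)² = 16.07.
Round up to the next whole unit.

n = 17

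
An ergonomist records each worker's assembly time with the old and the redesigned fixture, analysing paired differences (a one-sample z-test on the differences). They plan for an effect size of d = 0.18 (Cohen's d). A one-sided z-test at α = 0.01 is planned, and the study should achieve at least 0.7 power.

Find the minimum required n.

Set Φ(δ − 2.326) = 0.7; then δ − 2.326 = Φ⁻¹(0.7) = 0.524, giving δ = 2.851.
δ = d·√n ⇒ n = (δ/d)² = (2.851 / 0.18)² = 250.83.
Rounding up, n = 251.

n = 251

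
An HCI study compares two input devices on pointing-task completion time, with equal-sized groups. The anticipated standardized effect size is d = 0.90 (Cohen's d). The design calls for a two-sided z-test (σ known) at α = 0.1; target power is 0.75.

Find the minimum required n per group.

Set Φ(δ − 1.645) = 0.75; then δ − 1.645 = Φ⁻¹(0.75) = 0.674, giving δ = 2.319.
(For δ > 0 the lower-tail rejection region contributes negligibly to power, so the one-term inversion is standard.)
δ = d·√(n/2) ⇒ n = 2(δ/d)² = 2 × (2.319 / 0.90)² = 13.28.
Rounding up, n = 14 per group.

n = 14 per group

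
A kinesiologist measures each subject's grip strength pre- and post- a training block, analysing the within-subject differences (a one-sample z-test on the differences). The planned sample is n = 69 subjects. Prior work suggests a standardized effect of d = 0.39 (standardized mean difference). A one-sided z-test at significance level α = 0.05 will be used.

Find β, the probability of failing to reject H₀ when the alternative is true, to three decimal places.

β ≈ 0.055

Noncentrality parameter: δ = d·√n = 0.39 × √69 = 3.2396
One-sided α = 0.05 → critical value z_{0.05} = 1.645.
Power = P(Z > 1.645 − δ) = Φ(1.595) = 0.9446.
Type II error: β = 1 − power = 1 − 0.9446 = 0.0554.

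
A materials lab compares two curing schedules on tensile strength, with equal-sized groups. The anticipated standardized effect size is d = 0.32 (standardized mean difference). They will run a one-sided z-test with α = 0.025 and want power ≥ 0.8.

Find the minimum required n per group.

n = 154 per group

For power 0.8 need Φ(δ − z_{0.025}) = 0.8, so δ = z_{0.025} + z_{0.20} = 1.960 + 0.842 = 2.802.
δ = d·√(n/2) ⇒ n = 2(δ/d)² = 2 × (2.802 / 0.32)² = 153.30.
Round up to the next whole unit.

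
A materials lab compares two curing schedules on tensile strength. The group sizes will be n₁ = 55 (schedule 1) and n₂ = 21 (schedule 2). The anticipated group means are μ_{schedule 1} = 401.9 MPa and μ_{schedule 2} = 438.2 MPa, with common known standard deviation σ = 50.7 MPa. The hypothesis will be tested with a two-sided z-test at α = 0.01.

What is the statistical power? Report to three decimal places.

Standardized effect: d = |μ_{schedule 1} − μ_{schedule 2}| / σ = |401.9 − 438.2| / 50.7 = 0.7160
Noncentrality parameter: δ = d / √(1/n₁ + 1/n₂) = 0.7160 / √(1/55 + 1/21) = 2.7911
Two-sided α = 0.01 → critical value z_{0.005} = 2.576.
Power = Φ(δ − 2.576) + Φ(−δ − 2.576) = Φ(0.215) + Φ(-5.367) = 0.5852 + 0.0000 = 0.5852.

Power ≈ 0.585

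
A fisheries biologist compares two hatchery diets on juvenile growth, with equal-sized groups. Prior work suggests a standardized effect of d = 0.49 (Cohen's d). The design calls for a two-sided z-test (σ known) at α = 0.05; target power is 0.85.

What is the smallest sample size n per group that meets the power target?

Set Φ(δ − 1.960) = 0.85; then δ − 1.960 = Φ⁻¹(0.85) = 1.036, giving δ = 2.996.
(Ignoring the negligible lower-tail rejection probability gives the usual closed-form inversion.)
δ = d·√(n/2) ⇒ n = 2(δ/d)² = 2 × (2.996 / 0.49)² = 74.79.
Rounding up, n = 75 per group.

n = 75 per group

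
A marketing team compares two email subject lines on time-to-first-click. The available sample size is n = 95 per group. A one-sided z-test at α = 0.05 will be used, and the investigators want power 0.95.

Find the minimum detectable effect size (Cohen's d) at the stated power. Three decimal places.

Required noncentrality: δ = z_{0.05} + z_{0.05} = 1.645 + 1.645 = 3.290.
δ = d·√(n/2) ⇒ d = δ/√(n/2) = 3.290/√(95/2) = 0.4773.

d ≈ 0.477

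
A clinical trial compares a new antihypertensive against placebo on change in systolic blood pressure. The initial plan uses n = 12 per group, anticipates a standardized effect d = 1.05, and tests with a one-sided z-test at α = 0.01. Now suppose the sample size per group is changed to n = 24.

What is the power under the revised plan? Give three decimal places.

Power ≈ 0.905

With n = 24 per group: δ = d·√(n/2) = 1.05 × √(24/2) = 3.6373. Critical value z_{0.01} = 2.326.
Revised power = Φ(δ − 2.326) = Φ(1.311) = 0.9051.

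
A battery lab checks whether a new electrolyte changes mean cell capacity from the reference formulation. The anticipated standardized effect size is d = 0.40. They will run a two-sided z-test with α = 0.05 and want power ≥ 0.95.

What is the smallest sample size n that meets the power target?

n = 82

For power 0.95 need Φ(δ − z_{0.025}) = 0.95, so δ = z_{0.025} + z_{0.05} = 1.960 + 1.645 = 3.605.
(For δ > 0 the lower-tail rejection region contributes negligibly to power, so the one-term inversion is standard.)
δ = d·√n ⇒ n = (δ/d)² = (3.605 / 0.40)² = 81.22.
Rounding up, n = 82.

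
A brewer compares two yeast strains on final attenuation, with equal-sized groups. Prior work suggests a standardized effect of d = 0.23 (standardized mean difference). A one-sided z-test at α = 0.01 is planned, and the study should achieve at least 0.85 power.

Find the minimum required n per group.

n = 428 per group

Set Φ(δ − 2.326) = 0.85; then δ − 2.326 = Φ⁻¹(0.85) = 1.036, giving δ = 3.363.
δ = d·√(n/2) ⇒ n = 2(δ/d)² = 2 × (3.363 / 0.23)² = 427.53.
Rounding up, n = 428 per group.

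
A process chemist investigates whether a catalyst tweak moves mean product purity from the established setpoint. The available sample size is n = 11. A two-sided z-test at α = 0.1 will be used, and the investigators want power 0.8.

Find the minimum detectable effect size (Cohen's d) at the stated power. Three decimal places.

Required noncentrality: δ = z_{0.05} + z_{0.20} = 1.645 + 0.842 = 2.486.
(Lower-tail contribution to power is negligible for δ > 0.)
δ = d·√n ⇒ d = δ/√n = 2.486/√11 = 0.7497.

d ≈ 0.750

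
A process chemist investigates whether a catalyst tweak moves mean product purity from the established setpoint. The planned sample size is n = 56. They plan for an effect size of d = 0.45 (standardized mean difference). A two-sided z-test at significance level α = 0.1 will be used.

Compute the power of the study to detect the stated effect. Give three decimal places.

Noncentrality parameter: δ = d·√n = 0.45 × √56 = 3.3675
Two-sided α = 0.1 → critical value z_{0.05} = 1.645.
Power = Φ(δ − 1.645) + Φ(−δ − 1.645) = Φ(1.723) + Φ(-5.012) = 0.9575 + 0.0000 = 0.9575.

Power ≈ 0.958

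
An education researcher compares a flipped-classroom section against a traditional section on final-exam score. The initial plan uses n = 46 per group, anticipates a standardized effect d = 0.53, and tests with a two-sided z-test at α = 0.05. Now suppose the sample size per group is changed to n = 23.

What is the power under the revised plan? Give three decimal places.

With n = 23 per group: δ = d·√(n/2) = 0.53 × √(23/2) = 1.7973. Critical value z_{0.025} = 1.960.
Revised power = Φ(δ − 1.960) + Φ(−δ − 1.960) = Φ(-0.163) + Φ(-3.757) = 0.4354 + 0.0001 = 0.4355.

Power ≈ 0.435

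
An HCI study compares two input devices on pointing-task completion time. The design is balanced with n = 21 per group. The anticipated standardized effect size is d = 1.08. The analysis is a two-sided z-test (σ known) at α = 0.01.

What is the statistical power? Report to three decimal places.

Noncentrality parameter: δ = d·√(n/2) = 1.08 × √(21/2) = 3.4996
Critical value for a two-sided test at α = 0.01: z_{α/2} = 2.576.
Power = Φ(δ − 2.576) + Φ(−δ − 2.576) = Φ(0.924) + Φ(-6.075) = 0.8222 + 0.0000 = 0.8222.

Power ≈ 0.822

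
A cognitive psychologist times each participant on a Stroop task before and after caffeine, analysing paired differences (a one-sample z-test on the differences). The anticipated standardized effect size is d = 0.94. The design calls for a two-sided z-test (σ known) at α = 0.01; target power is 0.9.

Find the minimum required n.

n = 17

For power 0.9 need Φ(δ − z_{0.005}) = 0.9, so δ = z_{0.005} + z_{0.10} = 2.576 + 1.282 = 3.857.
(Ignoring the negligible lower-tail rejection probability gives the usual closed-form inversion.)
δ = d·√n ⇒ n = (δ/d)² = (3.857 / 0.94)² = 16.84.
Rounding up, n = 17.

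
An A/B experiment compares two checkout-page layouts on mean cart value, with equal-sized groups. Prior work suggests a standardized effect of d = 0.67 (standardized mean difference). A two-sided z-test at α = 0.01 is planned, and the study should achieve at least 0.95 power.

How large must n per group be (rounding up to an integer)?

n = 80 per group

For power 0.95 need Φ(δ − z_{0.005}) = 0.95, so δ = z_{0.005} + z_{0.05} = 2.576 + 1.645 = 4.221.
(The Φ(−δ − z_{α/2}) term is vanishingly small for δ > 0 and is dropped in the standard sample-size formula.)
δ = d·√(n/2) ⇒ n = 2(δ/d)² = 2 × (4.221 / 0.67)² = 79.37.
Rounding up, n = 80 per group.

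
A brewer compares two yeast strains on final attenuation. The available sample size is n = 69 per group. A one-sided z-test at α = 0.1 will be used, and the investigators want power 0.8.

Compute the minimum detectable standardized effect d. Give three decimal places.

d ≈ 0.361

Need Φ(δ − 1.282) = 0.8, so δ = 1.282 + 0.842 = 2.123.
δ = d·√(n/2) ⇒ d = δ/√(n/2) = 2.123/√(69/2) = 0.3615.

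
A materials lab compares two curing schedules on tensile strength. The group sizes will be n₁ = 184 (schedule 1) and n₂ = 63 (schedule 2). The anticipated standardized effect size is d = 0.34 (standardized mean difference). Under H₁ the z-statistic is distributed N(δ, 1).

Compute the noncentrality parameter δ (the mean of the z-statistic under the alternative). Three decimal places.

δ = d / √(1/n₁ + 1/n₂) = 0.34 / √(1/184 + 1/63) = 2.3292

δ ≈ 2.329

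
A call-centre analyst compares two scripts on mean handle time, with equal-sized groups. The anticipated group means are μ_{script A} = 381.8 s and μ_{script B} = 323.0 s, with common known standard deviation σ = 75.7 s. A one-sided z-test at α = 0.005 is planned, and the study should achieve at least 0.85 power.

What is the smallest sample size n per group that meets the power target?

n = 44 per group

Standardized effect: d = |μ_{script A} − μ_{script B}| / σ = |381.8 − 323.0| / 75.7 = 0.7768
For power 0.85 need Φ(δ − z_{0.005}) = 0.85, so δ = z_{0.005} + z_{0.15} = 2.576 + 1.036 = 3.612.
δ = d·√(n/2) ⇒ n = 2(δ/d)² = 2 × (3.612 / 0.7768)² = 43.25.
Rounding up, n = 44 per group.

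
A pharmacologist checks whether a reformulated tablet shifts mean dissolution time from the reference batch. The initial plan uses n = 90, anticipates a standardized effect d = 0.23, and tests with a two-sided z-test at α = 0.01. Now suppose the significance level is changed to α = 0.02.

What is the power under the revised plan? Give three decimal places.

Power ≈ 0.443

δ = d·√n = 0.23 × √90 = 2.1820 (unchanged). New critical value: z_{0.01} = 2.326.
Revised power = Φ(δ − 2.326) + Φ(−δ − 2.326) = Φ(-0.144) + Φ(-4.508) = 0.4426 + 0.0000 = 0.4426.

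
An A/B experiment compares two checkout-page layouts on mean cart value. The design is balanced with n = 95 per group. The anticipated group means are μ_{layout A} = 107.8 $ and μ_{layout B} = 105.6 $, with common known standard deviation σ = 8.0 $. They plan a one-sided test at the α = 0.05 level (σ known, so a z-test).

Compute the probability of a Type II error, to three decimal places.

β ≈ 0.401

Standardized effect: d = |μ_{layout A} − μ_{layout B}| / σ = |107.8 − 105.6| / 8.0 = 0.2750
Noncentrality parameter: δ = d·√(n/2) = 0.2750 × √(95/2) = 1.8953
Critical value for a one-sided test at α = 0.05: z_α = 1.645.
Power = Φ(δ − 1.645) = Φ(0.250) = 0.5989.
Type II error: β = 1 − power = 1 − 0.5989 = 0.4011.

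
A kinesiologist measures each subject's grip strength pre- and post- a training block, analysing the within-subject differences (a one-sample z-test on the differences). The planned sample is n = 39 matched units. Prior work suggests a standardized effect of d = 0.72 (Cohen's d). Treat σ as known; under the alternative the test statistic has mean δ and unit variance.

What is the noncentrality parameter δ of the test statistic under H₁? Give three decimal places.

δ = d·√n = 0.72 × √39 = 4.4964

δ ≈ 4.496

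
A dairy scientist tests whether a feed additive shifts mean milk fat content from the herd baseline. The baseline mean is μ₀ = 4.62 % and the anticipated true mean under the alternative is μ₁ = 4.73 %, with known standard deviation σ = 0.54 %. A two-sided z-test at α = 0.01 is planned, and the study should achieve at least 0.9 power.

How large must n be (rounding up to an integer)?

Standardized effect: d = |μ₁ − μ₀| / σ = |4.73 − 4.62| / 0.54 = 0.2037
Set Φ(δ − 2.576) = 0.9; then δ − 2.576 = Φ⁻¹(0.9) = 1.282, giving δ = 3.857.
(For δ > 0 the lower-tail rejection region contributes negligibly to power, so the one-term inversion is standard.)
δ = d·√n ⇒ n = (δ/d)² = (3.857 / 0.2037)² = 358.58.
Round up to the next whole unit.

n = 359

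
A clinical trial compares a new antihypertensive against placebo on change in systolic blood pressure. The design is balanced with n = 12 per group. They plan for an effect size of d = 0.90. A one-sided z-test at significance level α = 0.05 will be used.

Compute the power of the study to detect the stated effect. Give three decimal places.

Power ≈ 0.712

Noncentrality parameter: δ = d·√(n/2) = 0.90 × √(12/2) = 2.2045
One-sided α = 0.05 → critical value z_{0.05} = 1.645.
Power = Φ(δ − 1.645) = Φ(0.560) = 0.7122.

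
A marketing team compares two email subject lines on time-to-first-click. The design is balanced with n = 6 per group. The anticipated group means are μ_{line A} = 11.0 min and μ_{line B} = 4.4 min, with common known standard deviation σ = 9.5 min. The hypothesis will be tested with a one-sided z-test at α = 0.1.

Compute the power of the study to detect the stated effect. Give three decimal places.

Power ≈ 0.469

Standardized effect: d = |μ_{line A} − μ_{line B}| / σ = |11.0 − 4.4| / 9.5 = 0.6947
Noncentrality parameter: δ = d·√(n/2) = 0.6947 × √(6/2) = 1.2033
One-sided α = 0.1 → critical value z_{0.1} = 1.282.
Power = Φ(δ − 1.282) = Φ(-0.078) = 0.4688.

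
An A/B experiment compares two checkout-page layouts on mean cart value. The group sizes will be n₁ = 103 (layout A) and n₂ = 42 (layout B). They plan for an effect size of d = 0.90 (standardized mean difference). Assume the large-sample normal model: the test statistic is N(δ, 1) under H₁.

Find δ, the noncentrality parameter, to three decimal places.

δ ≈ 4.916

The noncentrality parameter scales effect size by the design's sample-size factor: δ = d / √(1/n₁ + 1/n₂) = 0.90 / √(1/103 + 1/42) = 4.9159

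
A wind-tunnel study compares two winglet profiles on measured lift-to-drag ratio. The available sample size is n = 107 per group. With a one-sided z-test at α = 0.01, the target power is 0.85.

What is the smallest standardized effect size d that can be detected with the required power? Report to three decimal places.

d ≈ 0.460

Required noncentrality: δ = z_{0.01} + z_{0.15} = 2.326 + 1.036 = 3.363.
δ = d·√(n/2) ⇒ d = δ/√(n/2) = 3.363/√(107/2) = 0.4597.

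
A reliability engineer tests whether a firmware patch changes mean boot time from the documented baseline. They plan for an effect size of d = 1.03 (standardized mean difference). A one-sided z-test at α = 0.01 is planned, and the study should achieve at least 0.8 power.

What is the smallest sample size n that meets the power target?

n = 10

Set Φ(δ − 2.326) = 0.8; then δ − 2.326 = Φ⁻¹(0.8) = 0.842, giving δ = 3.168.
δ = d·√n ⇒ n = (δ/d)² = (3.168 / 1.03)² = 9.46.
Rounding up, n = 10.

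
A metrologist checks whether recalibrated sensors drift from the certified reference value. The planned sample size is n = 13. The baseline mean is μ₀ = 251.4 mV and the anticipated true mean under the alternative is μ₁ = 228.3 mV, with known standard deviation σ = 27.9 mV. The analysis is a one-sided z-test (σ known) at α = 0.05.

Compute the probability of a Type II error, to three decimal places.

β ≈ 0.090

Standardized effect: d = |μ₁ − μ₀| / σ = |228.3 − 251.4| / 27.9 = 0.8280
Noncentrality parameter: λ = d·√n = 0.8280 × √13 = 2.9852
One-sided α = 0.05 → critical value z_{0.05} = 1.645.
Power = P(Z > 1.645 − λ) = Φ(1.340) = 0.9099.
Type II error: β = 1 − power = 1 − 0.9099 = 0.0901.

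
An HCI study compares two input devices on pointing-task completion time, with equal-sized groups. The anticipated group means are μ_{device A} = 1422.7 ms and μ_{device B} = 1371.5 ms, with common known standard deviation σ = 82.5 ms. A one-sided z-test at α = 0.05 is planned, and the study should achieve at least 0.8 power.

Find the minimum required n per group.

n = 33 per group

Standardized effect: d = |μ_{device A} − μ_{device B}| / σ = |1422.7 − 1371.5| / 82.5 = 0.6206
Set Φ(δ − 1.645) = 0.8; then δ − 1.645 = Φ⁻¹(0.8) = 0.842, giving δ = 2.486.
δ = d·√(n/2) ⇒ n = 2(δ/d)² = 2 × (2.486 / 0.6206)² = 32.10.
Rounding up, n = 33 per group.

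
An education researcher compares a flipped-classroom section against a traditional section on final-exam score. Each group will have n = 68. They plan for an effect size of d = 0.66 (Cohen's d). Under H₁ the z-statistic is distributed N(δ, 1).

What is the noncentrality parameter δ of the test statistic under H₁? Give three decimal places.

δ = d·√(n/2) = 0.66 × √(68/2) = 3.8484

δ ≈ 3.848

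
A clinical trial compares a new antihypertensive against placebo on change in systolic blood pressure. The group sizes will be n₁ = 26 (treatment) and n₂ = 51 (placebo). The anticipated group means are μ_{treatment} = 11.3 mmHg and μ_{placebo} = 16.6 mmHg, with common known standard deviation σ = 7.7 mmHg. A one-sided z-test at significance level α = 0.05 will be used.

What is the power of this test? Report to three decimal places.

Power ≈ 0.887

Standardized effect: d = |μ_{treatment} − μ_{placebo}| / σ = |11.3 − 16.6| / 7.7 = 0.6883
Noncentrality parameter: δ = d / √(1/n₁ + 1/n₂) = 0.6883 / √(1/26 + 1/51) = 2.8564
One-sided α = 0.05 → critical value z_{0.05} = 1.645.
Power = Φ(δ − 1.645) = Φ(1.211) = 0.8871.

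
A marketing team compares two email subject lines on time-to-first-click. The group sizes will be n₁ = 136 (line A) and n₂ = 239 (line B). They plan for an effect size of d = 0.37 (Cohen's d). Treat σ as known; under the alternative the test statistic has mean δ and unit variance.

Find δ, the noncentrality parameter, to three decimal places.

δ ≈ 3.445

δ = d / √(1/n₁ + 1/n₂) = 0.37 / √(1/136 + 1/239) = 3.4447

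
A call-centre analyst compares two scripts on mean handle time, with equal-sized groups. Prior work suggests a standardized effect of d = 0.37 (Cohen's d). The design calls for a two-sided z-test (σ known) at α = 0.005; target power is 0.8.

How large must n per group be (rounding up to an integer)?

n = 195 per group

Set Φ(δ − 2.807) = 0.8; then δ − 2.807 = Φ⁻¹(0.8) = 0.842, giving δ = 3.649.
(The Φ(−δ − z_{α/2}) term is vanishingly small for δ > 0 and is dropped in the standard sample-size formula.)
δ = d·√(n/2) ⇒ n = 2(δ/d)² = 2 × (3.649 / 0.37)² = 194.49.
Rounding up, n = 195 per group.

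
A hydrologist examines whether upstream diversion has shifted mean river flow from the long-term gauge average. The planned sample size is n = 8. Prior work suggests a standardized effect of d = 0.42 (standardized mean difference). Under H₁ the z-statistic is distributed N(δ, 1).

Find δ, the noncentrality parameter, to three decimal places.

δ ≈ 1.188

δ = d·√n = 0.42 × √8 = 1.1879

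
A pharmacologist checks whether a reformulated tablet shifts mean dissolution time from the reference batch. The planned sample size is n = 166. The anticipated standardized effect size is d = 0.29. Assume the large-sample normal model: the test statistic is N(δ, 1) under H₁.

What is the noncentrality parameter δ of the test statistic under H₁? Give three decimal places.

The noncentrality parameter scales effect size by the design's sample-size factor: δ = d·√n = 0.29 × √166 = 3.7364

δ ≈ 3.736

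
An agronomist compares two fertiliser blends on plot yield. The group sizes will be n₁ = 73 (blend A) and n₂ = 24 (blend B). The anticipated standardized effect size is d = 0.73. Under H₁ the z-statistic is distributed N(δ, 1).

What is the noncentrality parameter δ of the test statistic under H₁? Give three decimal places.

δ ≈ 3.102

δ = d / √(1/n₁ + 1/n₂) = 0.73 / √(1/73 + 1/24) = 3.1024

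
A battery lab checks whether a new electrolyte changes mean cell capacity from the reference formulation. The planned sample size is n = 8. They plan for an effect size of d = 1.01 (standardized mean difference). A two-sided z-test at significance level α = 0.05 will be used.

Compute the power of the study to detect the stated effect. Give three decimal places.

Noncentrality parameter: δ = d·√n = 1.01 × √8 = 2.8567
Two-sided α = 0.05 → critical value z_{0.025} = 1.960.
Power = Φ(δ − 1.960) + Φ(−δ − 1.960) = Φ(0.897) + Φ(-4.817) = 0.8151 + 0.0000 = 0.8151.

Power ≈ 0.815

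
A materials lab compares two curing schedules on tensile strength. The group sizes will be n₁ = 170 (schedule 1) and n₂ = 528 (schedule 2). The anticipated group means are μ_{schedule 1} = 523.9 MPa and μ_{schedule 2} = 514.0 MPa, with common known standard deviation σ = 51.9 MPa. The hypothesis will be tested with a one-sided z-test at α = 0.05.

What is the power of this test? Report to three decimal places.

Power ≈ 0.698

Standardized effect: d = |μ_{schedule 1} − μ_{schedule 2}| / σ = |523.9 − 514.0| / 51.9 = 0.1908
Noncentrality parameter: δ = d / √(1/n₁ + 1/n₂) = 0.1908 / √(1/170 + 1/528) = 2.1631
One-sided α = 0.05 → critical value z_{0.05} = 1.645.
Power = P(Z > 1.645 − δ) = Φ(0.518) = 0.6979.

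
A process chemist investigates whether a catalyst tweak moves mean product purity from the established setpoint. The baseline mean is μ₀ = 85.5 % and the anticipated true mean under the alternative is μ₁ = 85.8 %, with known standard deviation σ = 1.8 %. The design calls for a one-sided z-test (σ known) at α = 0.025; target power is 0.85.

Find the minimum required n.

Standardized effect: d = |μ₁ − μ₀| / σ = |85.8 − 85.5| / 1.8 = 0.1667
For power 0.85 need Φ(δ − z_{0.025}) = 0.85, so δ = z_{0.025} + z_{0.15} = 1.960 + 1.036 = 2.996.
δ = d·√n ⇒ n = (δ/d)² = (2.996 / 0.1667)² = 323.22.
Rounding up, n = 324.

n = 324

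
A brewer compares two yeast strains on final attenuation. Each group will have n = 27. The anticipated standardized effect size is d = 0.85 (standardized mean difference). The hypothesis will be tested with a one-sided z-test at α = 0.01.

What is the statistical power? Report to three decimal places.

Noncentrality parameter: δ = d·√(n/2) = 0.85 × √(27/2) = 3.1231
Critical value for a one-sided test at α = 0.01: z_α = 2.326.
Power = Φ(δ − 2.326) = Φ(0.797) = 0.7872.

Power ≈ 0.787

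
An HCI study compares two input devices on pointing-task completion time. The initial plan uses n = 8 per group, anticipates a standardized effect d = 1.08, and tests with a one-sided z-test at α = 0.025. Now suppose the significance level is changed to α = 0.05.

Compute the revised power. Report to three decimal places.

δ = d·√(n/2) = 1.08 × √(8/2) = 2.1600 (unchanged). New critical value: z_{0.05} = 1.645.
Revised power = P(Z > 1.645 − δ) = Φ(0.515) = 0.6968.

Power ≈ 0.697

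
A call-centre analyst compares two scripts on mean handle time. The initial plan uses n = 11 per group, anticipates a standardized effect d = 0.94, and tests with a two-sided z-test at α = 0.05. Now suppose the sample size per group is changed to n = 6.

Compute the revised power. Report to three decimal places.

Power ≈ 0.370

With n = 6 per group: δ = d·√(n/2) = 0.94 × √(6/2) = 1.6281. Critical value z_{0.025} = 1.960.
Revised power = Φ(δ − 1.960) + Φ(−δ − 1.960) = Φ(-0.332) + Φ(-3.588) = 0.3700 + 0.0002 = 0.3702.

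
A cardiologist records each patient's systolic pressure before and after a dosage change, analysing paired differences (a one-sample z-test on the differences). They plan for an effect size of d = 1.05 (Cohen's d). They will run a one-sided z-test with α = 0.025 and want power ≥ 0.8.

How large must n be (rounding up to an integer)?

Set Φ(δ − 1.960) = 0.8; then δ − 1.960 = Φ⁻¹(0.8) = 0.842, giving δ = 2.802.
δ = d·√n ⇒ n = (δ/d)² = (2.802 / 1.05)² = 7.12.
Rounding up, n = 8.

n = 8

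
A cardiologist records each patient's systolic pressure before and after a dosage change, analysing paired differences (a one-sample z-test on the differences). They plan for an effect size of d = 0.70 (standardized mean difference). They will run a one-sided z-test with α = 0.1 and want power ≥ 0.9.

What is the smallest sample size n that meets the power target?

n = 14

For power 0.9 need Φ(δ − z_{0.1}) = 0.9, so δ = z_{0.1} + z_{0.10} = 1.282 + 1.282 = 2.563.
δ = d·√n ⇒ n = (δ/d)² = (2.563 / 0.70)² = 13.41.
Rounding up, n = 14.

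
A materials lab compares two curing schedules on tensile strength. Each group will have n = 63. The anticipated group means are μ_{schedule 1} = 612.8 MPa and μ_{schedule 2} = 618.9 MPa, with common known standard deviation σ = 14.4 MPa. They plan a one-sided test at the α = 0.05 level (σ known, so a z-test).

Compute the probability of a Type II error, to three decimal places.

Standardized effect: d = |μ_{schedule 1} − μ_{schedule 2}| / σ = |612.8 − 618.9| / 14.4 = 0.4236
Noncentrality parameter: δ = d·√(n/2) = 0.4236 × √(63/2) = 2.3775
Critical value for a one-sided test at α = 0.05: z_α = 1.645.
Power = P(Z > 1.645 − δ) = Φ(0.733) = 0.7681.
Type II error: β = 1 − power = 1 − 0.7681 = 0.2319.

β ≈ 0.232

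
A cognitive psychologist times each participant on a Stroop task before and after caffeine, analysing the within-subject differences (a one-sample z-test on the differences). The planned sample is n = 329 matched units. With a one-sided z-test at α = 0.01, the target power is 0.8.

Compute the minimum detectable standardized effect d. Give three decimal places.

Required noncentrality: δ = z_{0.01} + z_{0.20} = 2.326 + 0.842 = 3.168.
δ = d·√n ⇒ d = δ/√n = 3.168/√329 = 0.1747.

d ≈ 0.175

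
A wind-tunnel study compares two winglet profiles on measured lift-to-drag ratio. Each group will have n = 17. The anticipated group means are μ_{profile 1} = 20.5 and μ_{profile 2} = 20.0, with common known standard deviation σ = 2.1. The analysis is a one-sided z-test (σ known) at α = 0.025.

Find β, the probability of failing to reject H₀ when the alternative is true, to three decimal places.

Standardized effect: d = |μ_{profile 1} − μ_{profile 2}| / σ = |20.5 − 20.0| / 2.1 = 0.2381
Noncentrality parameter: δ = d·√(n/2) = 0.2381 × √(17/2) = 0.6942
Critical value for a one-sided test at α = 0.025: z_α = 1.960.
Power = Φ(δ − 1.960) = Φ(-1.266) = 0.1028.
Type II error: β = 1 − power = 1 − 0.1028 = 0.8972.

β ≈ 0.897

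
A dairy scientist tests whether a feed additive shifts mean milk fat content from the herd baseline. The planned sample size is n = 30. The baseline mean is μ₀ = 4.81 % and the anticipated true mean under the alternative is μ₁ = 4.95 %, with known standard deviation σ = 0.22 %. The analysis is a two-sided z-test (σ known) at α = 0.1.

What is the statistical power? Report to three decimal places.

Power ≈ 0.967

Standardized effect: d = |μ₁ − μ₀| / σ = |4.95 − 4.81| / 0.22 = 0.6364
Noncentrality parameter: δ = d·√n = 0.6364 × √30 = 3.4855
Critical value for a two-sided test at α = 0.1: z_{α/2} = 1.645.
Power = Φ(δ − 1.645) + Φ(−δ − 1.645) = Φ(1.841) + Φ(-5.130) = 0.9672 + 0.0000 = 0.9672.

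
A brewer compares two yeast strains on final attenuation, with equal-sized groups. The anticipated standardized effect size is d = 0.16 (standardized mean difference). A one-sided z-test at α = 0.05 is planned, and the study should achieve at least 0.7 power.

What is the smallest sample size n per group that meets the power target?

Set Φ(δ − 1.645) = 0.7; then δ − 1.645 = Φ⁻¹(0.7) = 0.524, giving δ = 2.169.
δ = d·√(n/2) ⇒ n = 2(δ/d)² = 2 × (2.169 / 0.16)² = 367.63.
Rounding up, n = 368 per group.

n = 368 per group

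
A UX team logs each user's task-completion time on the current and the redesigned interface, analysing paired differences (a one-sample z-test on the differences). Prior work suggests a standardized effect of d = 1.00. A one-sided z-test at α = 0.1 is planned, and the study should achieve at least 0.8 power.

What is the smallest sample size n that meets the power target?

n = 5

For power 0.8 need Φ(δ − z_{0.1}) = 0.8, so δ = z_{0.1} + z_{0.20} = 1.282 + 0.842 = 2.123.
δ = d·√n ⇒ n = (δ/d)² = (2.123 / 1.00)² = 4.51.
Round up to the next whole unit.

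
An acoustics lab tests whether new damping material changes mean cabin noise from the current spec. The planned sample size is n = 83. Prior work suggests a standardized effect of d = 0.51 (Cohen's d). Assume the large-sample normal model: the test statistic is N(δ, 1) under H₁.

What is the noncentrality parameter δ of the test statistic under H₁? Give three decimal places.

δ ≈ 4.646

δ = d·√n = 0.51 × √83 = 4.6463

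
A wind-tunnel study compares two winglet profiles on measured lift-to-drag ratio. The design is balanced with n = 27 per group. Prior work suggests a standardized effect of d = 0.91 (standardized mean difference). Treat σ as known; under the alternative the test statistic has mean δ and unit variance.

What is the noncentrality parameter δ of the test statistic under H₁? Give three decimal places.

δ ≈ 3.344

The noncentrality parameter scales effect size by the design's sample-size factor: δ = d·√(n/2) = 0.91 × √(27/2) = 3.3436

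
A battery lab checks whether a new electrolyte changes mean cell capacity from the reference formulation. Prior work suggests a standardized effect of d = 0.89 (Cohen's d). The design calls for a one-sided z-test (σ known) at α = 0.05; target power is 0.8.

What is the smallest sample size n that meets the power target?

Set Φ(δ − 1.645) = 0.8; then δ − 1.645 = Φ⁻¹(0.8) = 0.842, giving δ = 2.486.
δ = d·√n ⇒ n = (δ/d)² = (2.486 / 0.89)² = 7.81.
Round up to the next whole unit.

n = 8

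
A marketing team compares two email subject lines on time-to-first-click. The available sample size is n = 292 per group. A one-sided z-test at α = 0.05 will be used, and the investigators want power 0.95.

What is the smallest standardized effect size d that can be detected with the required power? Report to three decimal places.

d ≈ 0.272

Need Φ(δ − 1.645) = 0.95, so δ = 1.645 + 1.645 = 3.290.
δ = d·√(n/2) ⇒ d = δ/√(n/2) = 3.290/√(292/2) = 0.2723.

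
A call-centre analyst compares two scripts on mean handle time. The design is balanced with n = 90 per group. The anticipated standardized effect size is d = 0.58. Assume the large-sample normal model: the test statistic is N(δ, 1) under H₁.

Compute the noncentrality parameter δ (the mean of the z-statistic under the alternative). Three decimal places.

δ ≈ 3.891

The noncentrality parameter scales effect size by the design's sample-size factor: δ = d·√(n/2) = 0.58 × √(90/2) = 3.8908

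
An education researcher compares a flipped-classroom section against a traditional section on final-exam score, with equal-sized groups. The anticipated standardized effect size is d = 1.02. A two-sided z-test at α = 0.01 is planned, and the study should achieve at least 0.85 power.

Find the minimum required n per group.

n = 26 per group

Set Φ(δ − 2.576) = 0.85; then δ − 2.576 = Φ⁻¹(0.85) = 1.036, giving δ = 3.612.
(Ignoring the negligible lower-tail rejection probability gives the usual closed-form inversion.)
δ = d·√(n/2) ⇒ n = 2(δ/d)² = 2 × (3.612 / 1.02)² = 25.08.
Rounding up, n = 26 per group.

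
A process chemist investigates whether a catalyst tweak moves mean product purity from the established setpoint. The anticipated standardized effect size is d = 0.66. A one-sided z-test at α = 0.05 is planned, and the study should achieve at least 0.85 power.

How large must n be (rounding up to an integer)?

n = 17

For power 0.85 need Φ(δ − z_{0.05}) = 0.85, so δ = z_{0.05} + z_{0.15} = 1.645 + 1.036 = 2.681.
δ = d·√n ⇒ n = (δ/d)² = (2.681 / 0.66)² = 16.50.
Round up to the next whole unit.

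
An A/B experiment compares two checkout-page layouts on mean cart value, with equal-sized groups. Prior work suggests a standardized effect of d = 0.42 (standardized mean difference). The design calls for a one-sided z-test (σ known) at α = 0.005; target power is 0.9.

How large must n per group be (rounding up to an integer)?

For power 0.9 need Φ(δ − z_{0.005}) = 0.9, so δ = z_{0.005} + z_{0.10} = 2.576 + 1.282 = 3.857.
δ = d·√(n/2) ⇒ n = 2(δ/d)² = 2 × (3.857 / 0.42)² = 168.70.
Round up to the next whole unit.

n = 169 per group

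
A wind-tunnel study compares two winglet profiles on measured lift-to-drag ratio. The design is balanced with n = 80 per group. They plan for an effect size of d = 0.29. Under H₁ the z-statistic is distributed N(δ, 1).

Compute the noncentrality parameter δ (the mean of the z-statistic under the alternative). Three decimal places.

δ ≈ 1.834

δ = d·√(n/2) = 0.29 × √(80/2) = 1.8341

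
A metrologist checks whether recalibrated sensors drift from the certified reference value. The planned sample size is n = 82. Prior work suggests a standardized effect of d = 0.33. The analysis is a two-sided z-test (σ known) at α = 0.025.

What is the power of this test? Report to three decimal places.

Noncentrality parameter: δ = d·√n = 0.33 × √82 = 2.9883
Critical value for a two-sided test at α = 0.025: z_{α/2} = 2.241.
Power = Φ(δ − 2.241) + Φ(−δ − 2.241) = Φ(0.747) + Φ(-5.230) = 0.7724 + 0.0000 = 0.7724.

Power ≈ 0.772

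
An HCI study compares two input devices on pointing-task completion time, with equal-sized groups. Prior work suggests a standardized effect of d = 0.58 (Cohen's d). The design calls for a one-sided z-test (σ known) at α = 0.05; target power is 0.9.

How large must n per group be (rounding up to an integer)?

For power 0.9 need Φ(δ − z_{0.05}) = 0.9, so δ = z_{0.05} + z_{0.10} = 1.645 + 1.282 = 2.926.
δ = d·√(n/2) ⇒ n = 2(δ/d)² = 2 × (2.926 / 0.58)² = 50.91.
Round up to the next whole unit.

n = 51 per group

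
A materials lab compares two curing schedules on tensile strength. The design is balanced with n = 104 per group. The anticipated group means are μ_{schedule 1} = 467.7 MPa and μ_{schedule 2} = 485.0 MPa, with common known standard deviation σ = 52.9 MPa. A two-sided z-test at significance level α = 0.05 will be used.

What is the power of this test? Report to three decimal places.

Power ≈ 0.655

Standardized effect: d = |μ_{schedule 1} − μ_{schedule 2}| / σ = |467.7 − 485.0| / 52.9 = 0.3270
Noncentrality parameter: δ = d·√(n/2) = 0.3270 × √(104/2) = 2.3583
Two-sided α = 0.05 → critical value z_{0.025} = 1.960.
Power = Φ(δ − 1.960) + Φ(−δ − 1.960) = Φ(0.398) + Φ(-4.318) = 0.6548 + 0.0000 = 0.6548.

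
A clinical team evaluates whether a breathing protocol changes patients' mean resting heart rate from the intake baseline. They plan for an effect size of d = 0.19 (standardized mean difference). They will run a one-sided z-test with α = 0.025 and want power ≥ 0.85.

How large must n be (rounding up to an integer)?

n = 249

Set Φ(δ − 1.960) = 0.85; then δ − 1.960 = Φ⁻¹(0.85) = 1.036, giving δ = 2.996.
δ = d·√n ⇒ n = (δ/d)² = (2.996 / 0.19)² = 248.71.
Rounding up, n = 249.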